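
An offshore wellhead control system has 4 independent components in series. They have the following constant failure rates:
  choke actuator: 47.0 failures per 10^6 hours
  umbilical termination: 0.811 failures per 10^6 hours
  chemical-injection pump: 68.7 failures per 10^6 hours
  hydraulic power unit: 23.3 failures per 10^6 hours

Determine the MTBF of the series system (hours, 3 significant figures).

Series of exponential components: λ_sys = Σ λ_i
λ_sys = 0.0000470 + 0.000000811 + 0.0000687 + 0.0000233 = 1.3981e-04 /h
MTBF = 1 / λ_sys = 7150 h

7150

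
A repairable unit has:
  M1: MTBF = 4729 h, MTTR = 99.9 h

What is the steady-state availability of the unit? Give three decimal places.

A(M1) = MTBF/(MTBF+MTTR) = 4729/(4729+99.9) = 0.979

0.979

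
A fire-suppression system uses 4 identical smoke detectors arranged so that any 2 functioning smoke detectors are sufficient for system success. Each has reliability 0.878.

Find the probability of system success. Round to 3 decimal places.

0.993

R = Σ_{i=2}^{4} C(4,i) p^i (1−p)^{4−i} with p = 0.878
C(4,2)·0.878^2·0.122^2 = 0.06884
C(4,3)·0.878^3·0.122^1 = 0.33030
C(4,4)·0.878^4·0.122^0 = 0.59426
Sum = 0.993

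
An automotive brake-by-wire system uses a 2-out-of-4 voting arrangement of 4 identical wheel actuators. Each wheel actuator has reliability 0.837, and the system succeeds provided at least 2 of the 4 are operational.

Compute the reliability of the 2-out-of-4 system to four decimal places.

0.9848

R = Σ_{i=2}^{4} C(4,i) p^i (1−p)^{4−i} with p = 0.837
C(4,2)·0.837^2·0.163^2 = 0.111681
C(4,3)·0.837^3·0.163^1 = 0.382317
C(4,4)·0.837^4·0.163^0 = 0.490797
Sum = 0.9848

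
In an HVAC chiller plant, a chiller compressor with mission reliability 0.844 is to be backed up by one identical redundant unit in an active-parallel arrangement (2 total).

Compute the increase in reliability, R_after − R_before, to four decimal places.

R_before = 0.844
R_after = 1 − (1 − 0.844)^2 = 0.9757
ΔR = 0.9757 − 0.844 = 0.1317

0.1317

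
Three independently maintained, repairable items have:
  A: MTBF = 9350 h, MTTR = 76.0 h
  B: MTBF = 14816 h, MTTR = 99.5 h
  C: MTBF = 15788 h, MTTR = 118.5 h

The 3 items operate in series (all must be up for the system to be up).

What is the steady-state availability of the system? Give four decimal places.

A(A) = MTBF/(MTBF+MTTR) = 9350/(9350+76.0) = 0.991937
A(B) = MTBF/(MTBF+MTTR) = 14816/(14816+99.5) = 0.993329
A(C) = MTBF/(MTBF+MTTR) = 15788/(15788+118.5) = 0.992550
Series availability: 0.991937 × 0.993329 × 0.992550 = 0.9780

0.9780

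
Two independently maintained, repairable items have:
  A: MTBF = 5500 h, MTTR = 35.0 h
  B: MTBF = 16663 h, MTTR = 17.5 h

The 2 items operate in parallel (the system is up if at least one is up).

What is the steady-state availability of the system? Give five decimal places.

A(A) = MTBF/(MTBF+MTTR) = 5500/(5500+35.0) = 0.993677
A(B) = MTBF/(MTBF+MTTR) = 16663/(16663+17.5) = 0.998951
Parallel availability: 1 − (1 − 0.993677)(1 − 0.998951) = 0.99999

0.99999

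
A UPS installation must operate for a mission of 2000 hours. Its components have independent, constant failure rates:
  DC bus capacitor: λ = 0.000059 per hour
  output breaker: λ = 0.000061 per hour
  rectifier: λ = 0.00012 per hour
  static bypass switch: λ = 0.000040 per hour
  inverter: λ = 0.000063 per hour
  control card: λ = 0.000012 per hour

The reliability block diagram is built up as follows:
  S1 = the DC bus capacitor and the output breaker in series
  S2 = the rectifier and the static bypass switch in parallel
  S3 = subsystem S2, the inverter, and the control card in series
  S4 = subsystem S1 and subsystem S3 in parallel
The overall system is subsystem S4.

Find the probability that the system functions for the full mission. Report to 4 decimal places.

0.9673

R(DC bus capacitor) = exp(−0.000059 × 2000) = 0.888696
R(output breaker) = exp(−0.000061 × 2000) = 0.885148
R(rectifier) = exp(−0.00012 × 2000) = 0.786628
R(static bypass switch) = exp(−0.000040 × 2000) = 0.923116
R(inverter) = exp(−0.000063 × 2000) = 0.881615
R(control card) = exp(−0.000012 × 2000) = 0.976286
Series (DC bus capacitor and output breaker): 0.888696 × 0.885148 = 0.786627
Parallel (rectifier and static bypass switch): 1 − (1 − 0.786628)(1 − 0.923116) = 0.983595
Series ([0.983595], inverter, and control card): 0.983595 × 0.881615 × 0.976286 = 0.846588
Parallel ([0.786627] and [0.846588]): 1 − (1 − 0.786627)(1 − 0.846588) = 0.9673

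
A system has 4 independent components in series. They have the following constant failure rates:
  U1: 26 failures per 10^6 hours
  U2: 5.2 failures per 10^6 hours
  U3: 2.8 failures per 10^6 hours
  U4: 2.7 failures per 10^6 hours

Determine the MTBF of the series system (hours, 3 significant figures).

27200

Series of exponential components: λ_sys = Σ λ_i
λ_sys = 0.000026 + 0.0000052 + 0.0000028 + 0.0000027 = 3.6700e-05 /h
MTBF = 1 / λ_sys = 27200 h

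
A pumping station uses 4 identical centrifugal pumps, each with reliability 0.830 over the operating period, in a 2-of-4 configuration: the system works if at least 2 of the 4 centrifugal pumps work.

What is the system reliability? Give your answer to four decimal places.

0.9829

R = Σ_{i=2}^{4} C(4,i) p^i (1−p)^{4−i} with p = 0.830
C(4,2)·0.830^2·0.170^2 = 0.119455
C(4,3)·0.830^3·0.170^1 = 0.388815
C(4,4)·0.830^4·0.170^0 = 0.474583
Sum = 0.9829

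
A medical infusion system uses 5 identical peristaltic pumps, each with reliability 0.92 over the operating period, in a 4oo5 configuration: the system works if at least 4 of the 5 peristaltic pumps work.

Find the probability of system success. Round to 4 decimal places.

0.9456

R = Σ_{i=4}^{5} C(5,i) p^i (1−p)^{5−i} with p = 0.92
C(5,4)·0.92^4·0.08^1 = 0.286557
C(5,5)·0.92^5·0.08^0 = 0.659082
Sum = 0.9456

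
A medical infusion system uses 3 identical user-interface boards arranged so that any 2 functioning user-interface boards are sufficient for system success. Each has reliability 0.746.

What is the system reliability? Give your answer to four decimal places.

R = Σ_{i=2}^{3} C(3,i) p^i (1−p)^{3−i} with p = 0.746
C(3,2)·0.746^2·0.254^1 = 0.424065
C(3,3)·0.746^3·0.254^0 = 0.415161
Sum = 0.8392

0.8392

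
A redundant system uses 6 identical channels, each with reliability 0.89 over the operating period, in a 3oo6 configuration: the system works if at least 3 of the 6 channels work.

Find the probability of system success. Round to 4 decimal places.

0.9982

R = Σ_{i=3}^{6} C(6,i) p^i (1−p)^{6−i} with p = 0.89
C(6,3)·0.89^3·0.11^3 = 0.018766
C(6,4)·0.89^4·0.11^2 = 0.113877
C(6,5)·0.89^5·0.11^1 = 0.368548
C(6,6)·0.89^6·0.11^0 = 0.496981
Sum = 0.9982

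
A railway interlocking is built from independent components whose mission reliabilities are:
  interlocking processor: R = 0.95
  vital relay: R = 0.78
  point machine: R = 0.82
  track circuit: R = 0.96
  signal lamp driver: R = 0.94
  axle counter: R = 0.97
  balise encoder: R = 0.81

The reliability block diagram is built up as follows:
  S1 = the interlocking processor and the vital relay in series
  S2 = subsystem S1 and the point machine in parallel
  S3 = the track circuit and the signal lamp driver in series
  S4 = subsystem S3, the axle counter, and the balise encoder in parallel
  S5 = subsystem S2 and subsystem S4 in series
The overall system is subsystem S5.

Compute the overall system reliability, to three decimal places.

0.953

Series (interlocking processor and vital relay): 0.95000 × 0.78000 = 0.74100
Parallel ([0.74100] and point machine): 1 − (1 − 0.74100)(1 − 0.82000) = 0.95338
Series (track circuit and signal lamp driver): 0.96000 × 0.94000 = 0.90240
Parallel ([0.90240], axle counter, and balise encoder): 1 − (1 − 0.90240)(1 − 0.97000)(1 − 0.81000) = 0.99944
Series ([0.95338] and [0.99944]): 0.95338 × 0.99944 = 0.953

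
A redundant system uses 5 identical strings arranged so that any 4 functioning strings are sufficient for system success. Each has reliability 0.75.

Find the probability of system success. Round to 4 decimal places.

0.6328

R = Σ_{i=4}^{5} C(5,i) p^i (1−p)^{5−i} with p = 0.75
C(5,4)·0.75^4·0.25^1 = 0.395508
C(5,5)·0.75^5·0.25^0 = 0.237305
Sum = 0.6328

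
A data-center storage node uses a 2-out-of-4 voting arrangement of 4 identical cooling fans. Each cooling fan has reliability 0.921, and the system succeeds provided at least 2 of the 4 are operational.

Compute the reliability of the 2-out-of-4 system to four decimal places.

R = Σ_{i=2}^{4} C(4,i) p^i (1−p)^{4−i} with p = 0.921
C(4,2)·0.921^2·0.079^2 = 0.031763
C(4,3)·0.921^3·0.079^1 = 0.246869
C(4,4)·0.921^4·0.079^0 = 0.719513
Sum = 0.9981

0.9981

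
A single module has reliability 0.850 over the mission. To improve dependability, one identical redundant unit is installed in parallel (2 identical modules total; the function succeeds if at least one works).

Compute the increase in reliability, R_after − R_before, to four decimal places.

R_before = 0.850
R_after = 1 − (1 − 0.850)^2 = 0.9775
ΔR = 0.9775 − 0.850 = 0.1275

0.1275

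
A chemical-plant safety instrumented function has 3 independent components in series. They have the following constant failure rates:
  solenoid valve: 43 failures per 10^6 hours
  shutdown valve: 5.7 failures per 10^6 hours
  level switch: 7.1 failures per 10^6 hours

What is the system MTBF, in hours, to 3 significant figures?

Series of exponential components: λ_sys = Σ λ_i
λ_sys = 0.000043 + 0.0000057 + 0.0000071 = 5.5800e-05 /h
MTBF = 1 / λ_sys = 17900 h

17900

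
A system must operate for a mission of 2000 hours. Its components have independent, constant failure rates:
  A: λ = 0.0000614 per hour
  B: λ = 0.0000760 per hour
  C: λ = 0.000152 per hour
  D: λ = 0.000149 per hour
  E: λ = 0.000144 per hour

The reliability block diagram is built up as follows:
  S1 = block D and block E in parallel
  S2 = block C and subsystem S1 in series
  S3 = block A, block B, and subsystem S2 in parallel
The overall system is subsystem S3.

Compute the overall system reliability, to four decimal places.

0.9950

R(A) = exp(−0.0000614 × 2000) = 0.884441
R(B) = exp(−0.0000760 × 2000) = 0.858988
R(C) = exp(−0.000152 × 2000) = 0.737861
R(D) = exp(−0.000149 × 2000) = 0.742301
R(E) = exp(−0.000144 × 2000) = 0.749762
Parallel (D and E): 1 − (1 − 0.742301)(1 − 0.749762) = 0.935514
Series (C and [0.935514]): 0.737861 × 0.935514 = 0.690279
Parallel (A, B, and [0.690279]): 1 − (1 − 0.884441)(1 − 0.858988)(1 − 0.690279) = 0.9950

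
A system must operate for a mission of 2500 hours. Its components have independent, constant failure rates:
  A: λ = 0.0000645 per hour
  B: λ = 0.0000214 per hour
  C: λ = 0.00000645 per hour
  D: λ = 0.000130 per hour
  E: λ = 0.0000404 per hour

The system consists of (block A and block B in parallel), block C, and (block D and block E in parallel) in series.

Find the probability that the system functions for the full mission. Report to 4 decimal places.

0.9503

R(A) = exp(−0.0000645 × 2500) = 0.851079
R(B) = exp(−0.0000214 × 2500) = 0.947906
R(C) = exp(−0.00000645 × 2500) = 0.984004
R(D) = exp(−0.000130 × 2500) = 0.722527
R(E) = exp(−0.0000404 × 2500) = 0.903933
Parallel (A and B): 1 − (1 − 0.851079)(1 − 0.947906) = 0.992242
Parallel (D and E): 1 − (1 − 0.722527)(1 − 0.903933) = 0.973344
Series ([0.992242], C, and [0.973344]): 0.992242 × 0.984004 × 0.973344 = 0.9503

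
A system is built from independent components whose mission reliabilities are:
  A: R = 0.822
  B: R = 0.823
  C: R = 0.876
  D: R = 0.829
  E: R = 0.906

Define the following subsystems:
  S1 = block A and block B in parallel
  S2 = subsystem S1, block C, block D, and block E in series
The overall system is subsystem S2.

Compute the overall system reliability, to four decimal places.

Parallel (A and B): 1 − (1 − 0.822000)(1 − 0.823000) = 0.968494
Series ([0.968494], C, D, and E): 0.968494 × 0.876000 × 0.829000 × 0.906000 = 0.6372

0.6372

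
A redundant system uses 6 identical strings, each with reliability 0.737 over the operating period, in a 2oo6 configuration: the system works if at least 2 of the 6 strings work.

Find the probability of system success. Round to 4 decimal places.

0.9941

R = Σ_{i=2}^{6} C(6,i) p^i (1−p)^{6−i} with p = 0.737
C(6,2)·0.737^2·0.263^4 = 0.038981
C(6,3)·0.737^3·0.263^3 = 0.145646
C(6,4)·0.737^4·0.263^2 = 0.306107
C(6,5)·0.737^5·0.263^1 = 0.343119
C(6,6)·0.737^6·0.263^0 = 0.160253
Sum = 0.9941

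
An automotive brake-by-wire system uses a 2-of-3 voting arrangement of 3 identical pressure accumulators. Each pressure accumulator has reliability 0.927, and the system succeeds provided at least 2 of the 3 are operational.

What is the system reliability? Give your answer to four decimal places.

R = Σ_{i=2}^{3} C(3,i) p^i (1−p)^{3−i} with p = 0.927
C(3,2)·0.927^2·0.073^1 = 0.188193
C(3,3)·0.927^3·0.073^0 = 0.796598
Sum = 0.9848

0.9848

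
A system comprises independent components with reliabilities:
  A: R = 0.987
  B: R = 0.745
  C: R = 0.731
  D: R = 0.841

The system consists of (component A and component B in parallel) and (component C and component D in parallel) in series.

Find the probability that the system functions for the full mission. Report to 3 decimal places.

0.954

Parallel (A and B): 1 − (1 − 0.98700)(1 − 0.74500) = 0.99669
Parallel (C and D): 1 − (1 − 0.73100)(1 − 0.84100) = 0.95723
Series ([0.99669] and [0.95723]): 0.99669 × 0.95723 = 0.954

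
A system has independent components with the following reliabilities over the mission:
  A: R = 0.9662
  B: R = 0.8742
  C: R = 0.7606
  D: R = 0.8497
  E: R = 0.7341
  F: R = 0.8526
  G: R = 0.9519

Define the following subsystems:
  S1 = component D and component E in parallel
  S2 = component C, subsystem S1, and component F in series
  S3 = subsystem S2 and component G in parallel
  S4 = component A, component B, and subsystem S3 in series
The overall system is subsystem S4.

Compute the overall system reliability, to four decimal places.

Parallel (D and E): 1 − (1 − 0.849700)(1 − 0.734100) = 0.960035
Series (C, [0.960035], and F): 0.760600 × 0.960035 × 0.852600 = 0.622571
Parallel ([0.622571] and G): 1 − (1 − 0.622571)(1 − 0.951900) = 0.981846
Series (A, B, and [0.981846]): 0.966200 × 0.874200 × 0.981846 = 0.8293

0.8293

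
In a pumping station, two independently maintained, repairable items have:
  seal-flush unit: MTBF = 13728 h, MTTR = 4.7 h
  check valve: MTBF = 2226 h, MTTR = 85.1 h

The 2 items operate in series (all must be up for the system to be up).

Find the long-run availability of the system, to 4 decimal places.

0.9628

A(seal-flush unit) = MTBF/(MTBF+MTTR) = 13728/(13728+4.7) = 0.999658
A(check valve) = MTBF/(MTBF+MTTR) = 2226/(2226+85.1) = 0.963178
Series availability: 0.999658 × 0.963178 = 0.9628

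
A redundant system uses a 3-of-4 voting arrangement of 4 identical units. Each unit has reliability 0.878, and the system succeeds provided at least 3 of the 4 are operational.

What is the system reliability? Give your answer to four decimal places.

0.9246

R = Σ_{i=3}^{4} C(4,i) p^i (1−p)^{4−i} with p = 0.878
C(4,3)·0.878^3·0.122^1 = 0.330296
C(4,4)·0.878^4·0.122^0 = 0.594262
Sum = 0.9246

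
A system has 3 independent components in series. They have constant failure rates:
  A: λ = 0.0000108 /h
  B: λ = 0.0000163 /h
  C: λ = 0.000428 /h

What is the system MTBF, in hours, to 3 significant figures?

Series of exponential components: λ_sys = Σ λ_i
λ_sys = 0.0000108 + 0.0000163 + 0.000428 = 4.5510e-04 /h
MTBF = 1 / λ_sys = 2200 h

2200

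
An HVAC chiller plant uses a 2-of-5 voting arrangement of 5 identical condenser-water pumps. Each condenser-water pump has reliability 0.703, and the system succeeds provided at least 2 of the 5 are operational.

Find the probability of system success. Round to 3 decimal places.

R = Σ_{i=2}^{5} C(5,i) p^i (1−p)^{5−i} with p = 0.703
C(5,2)·0.703^2·0.297^3 = 0.12947
C(5,3)·0.703^3·0.297^2 = 0.30646
C(5,4)·0.703^4·0.297^1 = 0.36270
C(5,5)·0.703^5·0.297^0 = 0.17170
Sum = 0.970

0.970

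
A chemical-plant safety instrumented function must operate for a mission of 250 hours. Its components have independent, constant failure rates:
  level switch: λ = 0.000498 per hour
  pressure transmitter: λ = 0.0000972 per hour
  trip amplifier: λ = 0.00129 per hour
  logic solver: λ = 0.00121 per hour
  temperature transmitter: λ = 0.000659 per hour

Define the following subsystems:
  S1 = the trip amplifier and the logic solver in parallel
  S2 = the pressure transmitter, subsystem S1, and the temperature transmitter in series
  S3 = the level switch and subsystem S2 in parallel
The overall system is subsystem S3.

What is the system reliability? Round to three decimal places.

R(level switch) = exp(−0.000498 × 250) = 0.88294
R(pressure transmitter) = exp(−0.0000972 × 250) = 0.97599
R(trip amplifier) = exp(−0.00129 × 250) = 0.72434
R(logic solver) = exp(−0.00121 × 250) = 0.73897
R(temperature transmitter) = exp(−0.000659 × 250) = 0.84811
Parallel (trip amplifier and logic solver): 1 − (1 − 0.72434)(1 − 0.73897) = 0.92804
Series (pressure transmitter, [0.92804], and temperature transmitter): 0.97599 × 0.92804 × 0.84811 = 0.76818
Parallel (level switch and [0.76818]): 1 − (1 − 0.88294)(1 − 0.76818) = 0.973

0.973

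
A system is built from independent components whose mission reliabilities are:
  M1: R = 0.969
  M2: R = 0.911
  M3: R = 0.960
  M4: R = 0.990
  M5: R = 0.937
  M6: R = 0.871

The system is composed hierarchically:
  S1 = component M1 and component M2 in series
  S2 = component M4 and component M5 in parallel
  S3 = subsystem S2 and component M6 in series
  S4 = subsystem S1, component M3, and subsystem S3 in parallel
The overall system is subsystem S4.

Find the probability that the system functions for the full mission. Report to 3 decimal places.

0.999

Series (M1 and M2): 0.96900 × 0.91100 = 0.88276
Parallel (M4 and M5): 1 − (1 − 0.99000)(1 − 0.93700) = 0.99937
Series ([0.99937] and M6): 0.99937 × 0.87100 = 0.87045
Parallel ([0.88276], M3, and [0.87045]): 1 − (1 − 0.88276)(1 − 0.96000)(1 − 0.87045) = 0.999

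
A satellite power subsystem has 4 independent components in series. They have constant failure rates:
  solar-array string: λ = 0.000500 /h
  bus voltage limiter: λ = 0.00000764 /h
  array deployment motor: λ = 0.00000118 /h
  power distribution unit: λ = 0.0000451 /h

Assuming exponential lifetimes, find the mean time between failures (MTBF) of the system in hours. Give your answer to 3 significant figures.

Series of exponential components: λ_sys = Σ λ_i
λ_sys = 0.000500 + 0.00000764 + 0.00000118 + 0.0000451 = 5.5392e-04 /h
MTBF = 1 / λ_sys = 1810 h

1810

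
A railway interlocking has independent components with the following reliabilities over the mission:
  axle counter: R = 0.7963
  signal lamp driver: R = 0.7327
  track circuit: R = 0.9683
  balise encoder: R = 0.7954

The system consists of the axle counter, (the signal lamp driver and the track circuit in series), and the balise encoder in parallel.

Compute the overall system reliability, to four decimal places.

Series (signal lamp driver and track circuit): 0.732700 × 0.968300 = 0.709473
Parallel (axle counter, [0.709473], and balise encoder): 1 − (1 − 0.796300)(1 − 0.709473)(1 − 0.795400) = 0.9879

0.9879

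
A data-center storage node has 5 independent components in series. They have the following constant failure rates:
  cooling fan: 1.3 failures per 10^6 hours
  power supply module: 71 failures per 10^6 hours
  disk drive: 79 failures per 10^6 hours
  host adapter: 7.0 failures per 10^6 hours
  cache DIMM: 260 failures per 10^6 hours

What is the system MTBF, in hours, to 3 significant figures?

Series of exponential components: λ_sys = Σ λ_i
λ_sys = 0.0000013 + 0.000071 + 0.000079 + 0.0000070 + 0.00026 = 4.1830e-04 /h
MTBF = 1 / λ_sys = 2390 h

2390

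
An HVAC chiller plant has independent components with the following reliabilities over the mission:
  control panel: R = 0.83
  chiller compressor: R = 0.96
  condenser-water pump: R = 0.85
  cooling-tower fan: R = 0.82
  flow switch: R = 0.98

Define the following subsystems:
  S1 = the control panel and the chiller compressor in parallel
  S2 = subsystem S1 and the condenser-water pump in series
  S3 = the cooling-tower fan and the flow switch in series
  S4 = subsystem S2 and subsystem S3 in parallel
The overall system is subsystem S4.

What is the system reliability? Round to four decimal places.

0.9694

Parallel (control panel and chiller compressor): 1 − (1 − 0.830000)(1 − 0.960000) = 0.993200
Series ([0.993200] and condenser-water pump): 0.993200 × 0.850000 = 0.844220
Series (cooling-tower fan and flow switch): 0.820000 × 0.980000 = 0.803600
Parallel ([0.844220] and [0.803600]): 1 − (1 − 0.844220)(1 − 0.803600) = 0.9694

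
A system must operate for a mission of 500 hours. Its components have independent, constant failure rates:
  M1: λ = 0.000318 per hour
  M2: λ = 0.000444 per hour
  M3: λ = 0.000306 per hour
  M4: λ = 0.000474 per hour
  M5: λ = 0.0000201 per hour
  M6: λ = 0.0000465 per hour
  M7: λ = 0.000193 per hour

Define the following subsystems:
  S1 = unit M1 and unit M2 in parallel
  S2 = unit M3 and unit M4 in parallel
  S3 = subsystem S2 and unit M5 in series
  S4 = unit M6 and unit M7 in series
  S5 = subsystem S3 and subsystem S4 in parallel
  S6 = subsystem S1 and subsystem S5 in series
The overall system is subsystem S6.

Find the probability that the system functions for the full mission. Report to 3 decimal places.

0.966

R(M1) = exp(−0.000318 × 500) = 0.85300
R(M2) = exp(−0.000444 × 500) = 0.80092
R(M3) = exp(−0.000306 × 500) = 0.85813
R(M4) = exp(−0.000474 × 500) = 0.78899
R(M5) = exp(−0.0000201 × 500) = 0.99000
R(M6) = exp(−0.0000465 × 500) = 0.97702
R(M7) = exp(−0.000193 × 500) = 0.90801
Parallel (M1 and M2): 1 − (1 − 0.85300)(1 − 0.80092) = 0.97074
Parallel (M3 and M4): 1 − (1 − 0.85813)(1 − 0.78899) = 0.97006
Series ([0.97006] and M5): 0.97006 × 0.99000 = 0.96036
Series (M6 and M7): 0.97702 × 0.90801 = 0.88714
Parallel ([0.96036] and [0.88714]): 1 − (1 − 0.96036)(1 − 0.88714) = 0.99553
Series ([0.97074] and [0.99553]): 0.97074 × 0.99553 = 0.966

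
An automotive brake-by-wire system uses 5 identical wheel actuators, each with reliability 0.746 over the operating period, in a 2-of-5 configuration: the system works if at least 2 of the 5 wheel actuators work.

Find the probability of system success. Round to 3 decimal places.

R = Σ_{i=2}^{5} C(5,i) p^i (1−p)^{5−i} with p = 0.746
C(5,2)·0.746^2·0.254^3 = 0.09120
C(5,3)·0.746^3·0.254^2 = 0.26785
C(5,4)·0.746^4·0.254^1 = 0.39333
C(5,5)·0.746^5·0.254^0 = 0.23104
Sum = 0.983

0.983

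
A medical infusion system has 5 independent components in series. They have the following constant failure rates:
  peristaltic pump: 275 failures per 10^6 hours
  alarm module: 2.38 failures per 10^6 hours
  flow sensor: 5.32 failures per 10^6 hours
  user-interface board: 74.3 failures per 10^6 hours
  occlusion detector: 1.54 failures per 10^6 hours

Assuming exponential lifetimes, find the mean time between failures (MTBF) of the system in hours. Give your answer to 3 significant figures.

2790

Series of exponential components: λ_sys = Σ λ_i
λ_sys = 0.000275 + 0.00000238 + 0.00000532 + 0.0000743 + 0.00000154 = 3.5854e-04 /h
MTBF = 1 / λ_sys = 2790 h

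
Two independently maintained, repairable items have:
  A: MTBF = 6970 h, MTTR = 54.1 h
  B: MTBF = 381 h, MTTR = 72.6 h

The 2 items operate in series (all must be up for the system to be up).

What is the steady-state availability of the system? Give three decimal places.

0.833

A(A) = MTBF/(MTBF+MTTR) = 6970/(6970+54.1) = 0.992298
A(B) = MTBF/(MTBF+MTTR) = 381/(381+72.6) = 0.839947
Series availability: 0.992298 × 0.839947 = 0.833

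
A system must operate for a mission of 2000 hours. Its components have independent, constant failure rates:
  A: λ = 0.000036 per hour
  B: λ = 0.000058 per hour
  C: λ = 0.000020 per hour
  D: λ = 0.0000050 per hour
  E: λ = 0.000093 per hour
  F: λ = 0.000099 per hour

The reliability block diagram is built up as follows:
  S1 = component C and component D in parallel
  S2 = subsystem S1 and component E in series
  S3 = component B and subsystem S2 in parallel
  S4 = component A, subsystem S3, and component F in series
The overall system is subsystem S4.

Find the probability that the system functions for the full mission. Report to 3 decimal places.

0.749

R(A) = exp(−0.000036 × 2000) = 0.93053
R(B) = exp(−0.000058 × 2000) = 0.89048
R(C) = exp(−0.000020 × 2000) = 0.96079
R(D) = exp(−0.0000050 × 2000) = 0.99005
R(E) = exp(−0.000093 × 2000) = 0.83027
R(F) = exp(−0.000099 × 2000) = 0.82037
Parallel (C and D): 1 − (1 − 0.96079)(1 − 0.99005) = 0.99961
Series ([0.99961] and E): 0.99961 × 0.83027 = 0.82995
Parallel (B and [0.82995]): 1 − (1 − 0.89048)(1 − 0.82995) = 0.98138
Series (A, [0.98138], and F): 0.93053 × 0.98138 × 0.82037 = 0.749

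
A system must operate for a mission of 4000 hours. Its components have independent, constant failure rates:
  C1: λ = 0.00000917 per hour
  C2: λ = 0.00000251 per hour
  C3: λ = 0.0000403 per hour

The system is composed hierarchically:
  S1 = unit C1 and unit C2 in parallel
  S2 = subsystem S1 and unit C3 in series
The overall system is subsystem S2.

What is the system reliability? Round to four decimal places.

0.8508

R(C1) = exp(−0.00000917 × 4000) = 0.963985
R(C2) = exp(−0.00000251 × 4000) = 0.990010
R(C3) = exp(−0.0000403 × 4000) = 0.851122
Parallel (C1 and C2): 1 − (1 − 0.963985)(1 − 0.990010) = 0.999640
Series ([0.999640] and C3): 0.999640 × 0.851122 = 0.8508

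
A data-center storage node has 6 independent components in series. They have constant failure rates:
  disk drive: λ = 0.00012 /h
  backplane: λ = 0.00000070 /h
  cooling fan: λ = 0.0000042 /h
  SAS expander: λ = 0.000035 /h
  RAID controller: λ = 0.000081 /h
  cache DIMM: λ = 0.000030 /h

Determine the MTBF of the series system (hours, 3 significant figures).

3690

Series of exponential components: λ_sys = Σ λ_i
λ_sys = 0.00012 + 0.00000070 + 0.0000042 + 0.000035 + 0.000081 + 0.000030 = 2.7090e-04 /h
MTBF = 1 / λ_sys = 3690 h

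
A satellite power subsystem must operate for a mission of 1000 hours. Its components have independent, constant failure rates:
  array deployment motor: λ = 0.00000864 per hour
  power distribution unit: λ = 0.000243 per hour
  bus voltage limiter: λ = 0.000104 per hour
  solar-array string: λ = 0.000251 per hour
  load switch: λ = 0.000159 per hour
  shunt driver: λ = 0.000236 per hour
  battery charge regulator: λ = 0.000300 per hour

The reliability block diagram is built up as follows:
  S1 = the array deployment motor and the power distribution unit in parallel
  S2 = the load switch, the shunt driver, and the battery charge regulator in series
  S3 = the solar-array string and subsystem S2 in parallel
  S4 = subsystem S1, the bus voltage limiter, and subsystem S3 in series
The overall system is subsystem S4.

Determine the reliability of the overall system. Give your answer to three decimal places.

0.800

R(array deployment motor) = exp(−0.00000864 × 1000) = 0.99140
R(power distribution unit) = exp(−0.000243 × 1000) = 0.78427
R(bus voltage limiter) = exp(−0.000104 × 1000) = 0.90123
R(solar-array string) = exp(−0.000251 × 1000) = 0.77802
R(load switch) = exp(−0.000159 × 1000) = 0.85300
R(shunt driver) = exp(−0.000236 × 1000) = 0.78978
R(battery charge regulator) = exp(−0.000300 × 1000) = 0.74082
Parallel (array deployment motor and power distribution unit): 1 − (1 − 0.99140)(1 − 0.78427) = 0.99814
Series (load switch, shunt driver, and battery charge regulator): 0.85300 × 0.78978 × 0.74082 = 0.49908
Parallel (solar-array string and [0.49908]): 1 − (1 − 0.77802)(1 − 0.49908) = 0.88881
Series ([0.99814], bus voltage limiter, and [0.88881]): 0.99814 × 0.90123 × 0.88881 = 0.800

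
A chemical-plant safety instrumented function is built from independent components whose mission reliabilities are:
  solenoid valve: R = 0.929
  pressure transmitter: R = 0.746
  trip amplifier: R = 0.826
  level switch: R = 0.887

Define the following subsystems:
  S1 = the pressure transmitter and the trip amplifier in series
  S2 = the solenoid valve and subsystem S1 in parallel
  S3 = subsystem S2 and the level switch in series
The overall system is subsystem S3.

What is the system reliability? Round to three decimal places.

Series (pressure transmitter and trip amplifier): 0.74600 × 0.82600 = 0.61620
Parallel (solenoid valve and [0.61620]): 1 − (1 − 0.92900)(1 − 0.61620) = 0.97275
Series ([0.97275] and level switch): 0.97275 × 0.88700 = 0.863

0.863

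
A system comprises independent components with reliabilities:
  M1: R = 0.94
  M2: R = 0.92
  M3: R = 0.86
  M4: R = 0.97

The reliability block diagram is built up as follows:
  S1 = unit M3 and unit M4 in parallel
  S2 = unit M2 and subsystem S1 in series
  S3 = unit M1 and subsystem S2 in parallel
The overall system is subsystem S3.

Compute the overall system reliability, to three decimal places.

0.995

Parallel (M3 and M4): 1 − (1 − 0.86000)(1 − 0.97000) = 0.99580
Series (M2 and [0.99580]): 0.92000 × 0.99580 = 0.91614
Parallel (M1 and [0.91614]): 1 − (1 − 0.94000)(1 − 0.91614) = 0.995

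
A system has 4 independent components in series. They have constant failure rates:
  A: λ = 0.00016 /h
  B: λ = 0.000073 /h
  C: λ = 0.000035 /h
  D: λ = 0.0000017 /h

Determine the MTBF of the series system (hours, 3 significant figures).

Series of exponential components: λ_sys = Σ λ_i
λ_sys = 0.00016 + 0.000073 + 0.000035 + 0.0000017 = 2.6970e-04 /h
MTBF = 1 / λ_sys = 3710 h

3710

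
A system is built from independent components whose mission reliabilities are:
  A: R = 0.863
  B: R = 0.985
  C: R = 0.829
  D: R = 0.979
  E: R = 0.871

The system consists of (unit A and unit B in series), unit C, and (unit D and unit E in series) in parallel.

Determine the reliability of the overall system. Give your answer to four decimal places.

Series (A and B): 0.863000 × 0.985000 = 0.850055
Series (D and E): 0.979000 × 0.871000 = 0.852709
Parallel ([0.850055], C, and [0.852709]): 1 − (1 − 0.850055)(1 − 0.829000)(1 − 0.852709) = 0.9962

0.9962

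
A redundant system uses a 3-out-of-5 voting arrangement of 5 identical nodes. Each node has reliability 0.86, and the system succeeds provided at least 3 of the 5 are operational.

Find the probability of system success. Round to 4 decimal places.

0.9780

R = Σ_{i=3}^{5} C(5,i) p^i (1−p)^{5−i} with p = 0.86
C(5,3)·0.86^3·0.14^2 = 0.124667
C(5,4)·0.86^4·0.14^1 = 0.382906
C(5,5)·0.86^5·0.14^0 = 0.470427
Sum = 0.9780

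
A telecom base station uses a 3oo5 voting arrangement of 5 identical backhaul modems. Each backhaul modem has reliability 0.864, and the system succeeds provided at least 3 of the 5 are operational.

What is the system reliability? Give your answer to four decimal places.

R = Σ_{i=3}^{5} C(5,i) p^i (1−p)^{5−i} with p = 0.864
C(5,3)·0.864^3·0.136^2 = 0.119294
C(5,4)·0.864^4·0.136^1 = 0.378934
C(5,5)·0.864^5·0.136^0 = 0.481469
Sum = 0.9797

0.9797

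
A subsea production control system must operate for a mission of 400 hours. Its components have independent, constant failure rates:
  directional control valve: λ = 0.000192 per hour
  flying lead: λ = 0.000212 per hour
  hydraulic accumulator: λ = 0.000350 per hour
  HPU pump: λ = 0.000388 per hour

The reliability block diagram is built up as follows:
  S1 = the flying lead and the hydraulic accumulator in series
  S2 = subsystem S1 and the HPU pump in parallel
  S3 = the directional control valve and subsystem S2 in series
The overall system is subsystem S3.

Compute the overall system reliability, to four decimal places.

0.8993

R(directional control valve) = exp(−0.000192 × 400) = 0.926075
R(flying lead) = exp(−0.000212 × 400) = 0.918696
R(hydraulic accumulator) = exp(−0.000350 × 400) = 0.869358
R(HPU pump) = exp(−0.000388 × 400) = 0.856244
Series (flying lead and hydraulic accumulator): 0.918696 × 0.869358 = 0.798676
Parallel ([0.798676] and HPU pump): 1 − (1 − 0.798676)(1 − 0.856244) = 0.971058
Series (directional control valve and [0.971058]): 0.926075 × 0.971058 = 0.8993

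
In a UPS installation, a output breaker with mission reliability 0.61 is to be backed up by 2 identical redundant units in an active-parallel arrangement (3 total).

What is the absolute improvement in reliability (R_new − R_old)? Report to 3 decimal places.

R_before = 0.61
R_after = 1 − (1 − 0.61)^3 = 0.941
ΔR = 0.941 − 0.61 = 0.331

0.331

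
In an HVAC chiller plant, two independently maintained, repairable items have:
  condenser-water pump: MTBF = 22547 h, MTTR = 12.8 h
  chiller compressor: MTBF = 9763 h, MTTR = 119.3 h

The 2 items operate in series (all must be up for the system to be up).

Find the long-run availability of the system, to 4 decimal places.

0.9874

A(condenser-water pump) = MTBF/(MTBF+MTTR) = 22547/(22547+12.8) = 0.999433
A(chiller compressor) = MTBF/(MTBF+MTTR) = 9763/(9763+119.3) = 0.987928
Series availability: 0.999433 × 0.987928 = 0.9874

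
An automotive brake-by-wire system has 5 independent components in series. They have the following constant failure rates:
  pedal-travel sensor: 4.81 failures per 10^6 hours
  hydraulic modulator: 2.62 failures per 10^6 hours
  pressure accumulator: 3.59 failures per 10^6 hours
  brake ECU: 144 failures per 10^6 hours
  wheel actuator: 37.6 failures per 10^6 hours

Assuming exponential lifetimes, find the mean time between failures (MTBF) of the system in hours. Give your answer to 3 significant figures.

Series of exponential components: λ_sys = Σ λ_i
λ_sys = 0.00000481 + 0.00000262 + 0.00000359 + 0.000144 + 0.0000376 = 1.9262e-04 /h
MTBF = 1 / λ_sys = 5190 h

5190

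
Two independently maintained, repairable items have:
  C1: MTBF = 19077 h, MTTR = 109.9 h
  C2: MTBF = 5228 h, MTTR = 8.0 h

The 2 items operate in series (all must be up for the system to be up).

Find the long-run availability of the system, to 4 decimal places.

0.9928

A(C1) = MTBF/(MTBF+MTTR) = 19077/(19077+109.9) = 0.994272
A(C2) = MTBF/(MTBF+MTTR) = 5228/(5228+8.0) = 0.998472
Series availability: 0.994272 × 0.998472 = 0.9928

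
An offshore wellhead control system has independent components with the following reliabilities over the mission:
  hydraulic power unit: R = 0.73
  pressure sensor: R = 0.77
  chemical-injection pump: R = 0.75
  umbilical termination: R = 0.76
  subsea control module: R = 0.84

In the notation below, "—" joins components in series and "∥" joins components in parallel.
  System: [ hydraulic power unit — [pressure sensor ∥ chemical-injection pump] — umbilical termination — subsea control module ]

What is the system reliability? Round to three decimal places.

0.439

Parallel (pressure sensor and chemical-injection pump): 1 − (1 − 0.77000)(1 − 0.75000) = 0.94250
Series (hydraulic power unit, [0.94250], umbilical termination, and subsea control module): 0.73000 × 0.94250 × 0.76000 × 0.84000 = 0.439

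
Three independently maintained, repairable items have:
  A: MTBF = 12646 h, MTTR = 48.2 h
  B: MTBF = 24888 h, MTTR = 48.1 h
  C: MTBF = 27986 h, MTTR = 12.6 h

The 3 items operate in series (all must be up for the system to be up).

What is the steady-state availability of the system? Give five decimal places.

0.99383

A(A) = MTBF/(MTBF+MTTR) = 12646/(12646+48.2) = 0.996203
A(B) = MTBF/(MTBF+MTTR) = 24888/(24888+48.1) = 0.998071
A(C) = MTBF/(MTBF+MTTR) = 27986/(27986+12.6) = 0.999550
Series availability: 0.996203 × 0.998071 × 0.999550 = 0.99383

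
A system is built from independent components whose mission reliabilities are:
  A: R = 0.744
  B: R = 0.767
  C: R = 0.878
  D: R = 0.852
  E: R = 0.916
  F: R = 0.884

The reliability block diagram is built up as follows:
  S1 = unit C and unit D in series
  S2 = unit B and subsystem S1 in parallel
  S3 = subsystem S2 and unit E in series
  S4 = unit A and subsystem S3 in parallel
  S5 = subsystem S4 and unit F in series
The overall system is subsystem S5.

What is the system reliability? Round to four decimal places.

Series (C and D): 0.878000 × 0.852000 = 0.748056
Parallel (B and [0.748056]): 1 − (1 − 0.767000)(1 − 0.748056) = 0.941297
Series ([0.941297] and E): 0.941297 × 0.916000 = 0.862228
Parallel (A and [0.862228]): 1 − (1 − 0.744000)(1 − 0.862228) = 0.964730
Series ([0.964730] and F): 0.964730 × 0.884000 = 0.8528

0.8528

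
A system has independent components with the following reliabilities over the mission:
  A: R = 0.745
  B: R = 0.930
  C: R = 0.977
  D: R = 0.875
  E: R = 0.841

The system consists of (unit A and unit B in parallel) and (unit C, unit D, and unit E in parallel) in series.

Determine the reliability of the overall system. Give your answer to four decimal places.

0.9817

Parallel (A and B): 1 − (1 − 0.745000)(1 − 0.930000) = 0.982150
Parallel (C, D, and E): 1 − (1 − 0.977000)(1 − 0.875000)(1 − 0.841000) = 0.999543
Series ([0.982150] and [0.999543]): 0.982150 × 0.999543 = 0.9817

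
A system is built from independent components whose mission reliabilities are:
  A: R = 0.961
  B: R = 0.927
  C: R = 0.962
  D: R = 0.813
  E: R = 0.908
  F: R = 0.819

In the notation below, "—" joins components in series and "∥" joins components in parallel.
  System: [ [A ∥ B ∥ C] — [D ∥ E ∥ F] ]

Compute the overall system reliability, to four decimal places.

Parallel (A, B, and C): 1 − (1 − 0.961000)(1 − 0.927000)(1 − 0.962000) = 0.999892
Parallel (D, E, and F): 1 − (1 − 0.813000)(1 − 0.908000)(1 − 0.819000) = 0.996886
Series ([0.999892] and [0.996886]): 0.999892 × 0.996886 = 0.9968

0.9968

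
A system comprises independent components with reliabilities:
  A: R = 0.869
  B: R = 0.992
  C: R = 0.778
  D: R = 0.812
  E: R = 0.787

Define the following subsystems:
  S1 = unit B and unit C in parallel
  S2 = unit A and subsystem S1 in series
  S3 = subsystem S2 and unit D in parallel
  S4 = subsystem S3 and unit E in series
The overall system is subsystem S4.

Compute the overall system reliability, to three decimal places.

Parallel (B and C): 1 − (1 − 0.99200)(1 − 0.77800) = 0.99822
Series (A and [0.99822]): 0.86900 × 0.99822 = 0.86745
Parallel ([0.86745] and D): 1 − (1 − 0.86745)(1 − 0.81200) = 0.97508
Series ([0.97508] and E): 0.97508 × 0.78700 = 0.767

0.767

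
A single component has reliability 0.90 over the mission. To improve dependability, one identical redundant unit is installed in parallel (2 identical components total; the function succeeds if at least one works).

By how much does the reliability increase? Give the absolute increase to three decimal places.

0.090

R_before = 0.90
R_after = 1 − (1 − 0.90)^2 = 0.990
ΔR = 0.990 − 0.90 = 0.090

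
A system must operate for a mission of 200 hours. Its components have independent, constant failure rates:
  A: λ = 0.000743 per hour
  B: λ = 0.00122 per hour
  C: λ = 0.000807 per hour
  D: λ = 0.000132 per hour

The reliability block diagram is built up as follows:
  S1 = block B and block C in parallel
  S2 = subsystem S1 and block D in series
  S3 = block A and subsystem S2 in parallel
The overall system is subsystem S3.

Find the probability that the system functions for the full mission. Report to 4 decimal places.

R(A) = exp(−0.000743 × 200) = 0.861914
R(B) = exp(−0.00122 × 200) = 0.783488
R(C) = exp(−0.000807 × 200) = 0.850952
R(D) = exp(−0.000132 × 200) = 0.973945
Parallel (B and C): 1 − (1 − 0.783488)(1 − 0.850952) = 0.967729
Series ([0.967729] and D): 0.967729 × 0.973945 = 0.942515
Parallel (A and [0.942515]): 1 − (1 − 0.861914)(1 − 0.942515) = 0.9921

0.9921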